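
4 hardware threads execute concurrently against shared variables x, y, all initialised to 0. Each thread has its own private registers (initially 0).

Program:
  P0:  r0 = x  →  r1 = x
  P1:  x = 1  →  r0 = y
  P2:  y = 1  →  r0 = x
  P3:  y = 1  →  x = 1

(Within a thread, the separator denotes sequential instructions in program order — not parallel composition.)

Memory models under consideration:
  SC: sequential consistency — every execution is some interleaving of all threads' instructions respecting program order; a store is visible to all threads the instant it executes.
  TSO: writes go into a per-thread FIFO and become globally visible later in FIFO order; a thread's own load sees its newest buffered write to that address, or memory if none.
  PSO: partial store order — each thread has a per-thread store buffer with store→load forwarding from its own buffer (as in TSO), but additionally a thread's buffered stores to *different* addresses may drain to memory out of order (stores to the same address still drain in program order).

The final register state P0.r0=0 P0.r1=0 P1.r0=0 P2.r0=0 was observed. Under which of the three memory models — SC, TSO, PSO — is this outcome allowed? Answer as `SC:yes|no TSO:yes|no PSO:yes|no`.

outcome vector order: (P0.r0,P0.r1,P1.r0,P2.r0)
SC (9): 0001, 0010, 0011, 0101, 0110, 0111, 1101, 1110, 1111
TSO (12): 0000, 0001, 0010, 0011, 0100, 0101, 0110, 0111, 1100, 1101, 1110, 1111
PSO (12): 0000, 0001, 0010, 0011, 0100, 0101, 0110, 0111, 1100, 1101, 1110, 1111
target 0000 ∈ {TSO,PSO}

SC:no TSO:yes PSO:yes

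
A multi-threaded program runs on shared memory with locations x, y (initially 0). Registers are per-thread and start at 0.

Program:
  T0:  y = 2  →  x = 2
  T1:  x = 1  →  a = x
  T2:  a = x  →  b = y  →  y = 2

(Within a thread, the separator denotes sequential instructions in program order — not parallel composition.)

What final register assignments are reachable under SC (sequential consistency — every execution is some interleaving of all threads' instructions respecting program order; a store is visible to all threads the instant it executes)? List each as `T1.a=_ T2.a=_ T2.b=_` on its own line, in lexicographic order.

outcome vector order: (T1.a,T2.a,T2.b)
|SC outcomes| = 10

T1.a=1 T2.a=0 T2.b=0
T1.a=1 T2.a=0 T2.b=2
T1.a=1 T2.a=1 T2.b=0
T1.a=1 T2.a=1 T2.b=2
T1.a=1 T2.a=2 T2.b=2
T1.a=2 T2.a=0 T2.b=0
T1.a=2 T2.a=0 T2.b=2
T1.a=2 T2.a=1 T2.b=0
T1.a=2 T2.a=1 T2.b=2
T1.a=2 T2.a=2 T2.b=2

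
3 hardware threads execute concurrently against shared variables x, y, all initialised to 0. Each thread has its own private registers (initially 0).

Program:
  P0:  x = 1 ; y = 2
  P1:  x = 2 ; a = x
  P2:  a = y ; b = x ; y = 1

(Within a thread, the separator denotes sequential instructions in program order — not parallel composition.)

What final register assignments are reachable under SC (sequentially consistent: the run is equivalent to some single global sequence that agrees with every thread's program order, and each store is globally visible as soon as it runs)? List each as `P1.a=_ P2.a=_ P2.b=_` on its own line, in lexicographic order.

outcome vector order: (P1.a,P2.a,P2.b)
|SC outcomes| = 9

P1.a=1 P2.a=0 P2.b=0
P1.a=1 P2.a=0 P2.b=1
P1.a=1 P2.a=0 P2.b=2
P1.a=1 P2.a=2 P2.b=1
P1.a=2 P2.a=0 P2.b=0
P1.a=2 P2.a=0 P2.b=1
P1.a=2 P2.a=0 P2.b=2
P1.a=2 P2.a=2 P2.b=1
P1.a=2 P2.a=2 P2.b=2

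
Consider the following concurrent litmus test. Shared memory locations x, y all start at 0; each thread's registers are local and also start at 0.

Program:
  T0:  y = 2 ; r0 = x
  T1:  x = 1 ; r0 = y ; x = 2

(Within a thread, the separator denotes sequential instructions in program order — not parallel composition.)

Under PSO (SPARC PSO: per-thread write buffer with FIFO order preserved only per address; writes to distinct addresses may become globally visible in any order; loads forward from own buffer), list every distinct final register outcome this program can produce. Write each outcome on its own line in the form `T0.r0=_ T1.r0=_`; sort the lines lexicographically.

outcome vector order: (T0.r0,T1.r0)
|PSO outcomes| = 6

T0.r0=0 T1.r0=0
T0.r0=0 T1.r0=2
T0.r0=1 T1.r0=0
T0.r0=1 T1.r0=2
T0.r0=2 T1.r0=0
T0.r0=2 T1.r0=2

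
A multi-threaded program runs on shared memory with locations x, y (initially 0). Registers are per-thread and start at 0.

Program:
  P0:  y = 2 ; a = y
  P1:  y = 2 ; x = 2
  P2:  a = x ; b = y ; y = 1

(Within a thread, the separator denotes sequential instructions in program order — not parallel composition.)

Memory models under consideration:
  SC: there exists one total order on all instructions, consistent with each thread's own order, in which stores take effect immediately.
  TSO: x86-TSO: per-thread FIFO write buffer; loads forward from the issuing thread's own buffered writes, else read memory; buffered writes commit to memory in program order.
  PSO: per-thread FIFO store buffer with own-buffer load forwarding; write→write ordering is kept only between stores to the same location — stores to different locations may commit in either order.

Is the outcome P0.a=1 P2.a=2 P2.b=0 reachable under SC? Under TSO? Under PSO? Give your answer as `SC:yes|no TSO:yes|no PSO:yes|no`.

SC:no TSO:no PSO:yes

outcome vector order: (P0.a,P2.a,P2.b)
[SC] allowed = {100 102 122 200 202 222}
[TSO] allowed = {100 102 122 200 202 222}
[PSO] allowed = {100 102 120 122 200 202 220 222}
target 120 ∈ {PSO}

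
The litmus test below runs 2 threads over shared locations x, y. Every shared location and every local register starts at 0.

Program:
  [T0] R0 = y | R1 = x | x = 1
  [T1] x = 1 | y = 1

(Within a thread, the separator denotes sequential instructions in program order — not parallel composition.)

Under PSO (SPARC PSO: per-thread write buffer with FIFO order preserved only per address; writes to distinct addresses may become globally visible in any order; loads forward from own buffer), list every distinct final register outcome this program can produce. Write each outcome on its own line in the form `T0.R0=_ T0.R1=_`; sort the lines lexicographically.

T0.R0=0 T0.R1=0
T0.R0=0 T0.R1=1
T0.R0=1 T0.R1=0
T0.R0=1 T0.R1=1

outcome vector order: (T0.R0,T0.R1)
|PSO outcomes| = 4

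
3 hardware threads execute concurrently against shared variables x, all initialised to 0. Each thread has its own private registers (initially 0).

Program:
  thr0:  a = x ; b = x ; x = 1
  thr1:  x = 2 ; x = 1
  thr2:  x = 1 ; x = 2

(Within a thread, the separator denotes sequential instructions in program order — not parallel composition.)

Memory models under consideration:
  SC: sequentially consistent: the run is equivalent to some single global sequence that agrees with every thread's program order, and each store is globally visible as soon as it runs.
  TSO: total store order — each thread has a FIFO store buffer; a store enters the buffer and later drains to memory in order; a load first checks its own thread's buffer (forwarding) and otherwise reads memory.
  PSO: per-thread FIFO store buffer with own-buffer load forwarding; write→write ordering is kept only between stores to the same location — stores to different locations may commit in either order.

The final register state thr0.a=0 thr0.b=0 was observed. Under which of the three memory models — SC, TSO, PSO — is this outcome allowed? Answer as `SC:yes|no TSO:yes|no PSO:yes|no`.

SC:yes TSO:yes PSO:yes

outcome vector order: (thr0.a,thr0.b)
[SC] allowed = {00; 01; 02; 11; 12; 21; 22}
[TSO] allowed = {00; 01; 02; 11; 12; 21; 22}
[PSO] allowed = {00; 01; 02; 11; 12; 21; 22}
target 00 ∈ {SC,TSO,PSO}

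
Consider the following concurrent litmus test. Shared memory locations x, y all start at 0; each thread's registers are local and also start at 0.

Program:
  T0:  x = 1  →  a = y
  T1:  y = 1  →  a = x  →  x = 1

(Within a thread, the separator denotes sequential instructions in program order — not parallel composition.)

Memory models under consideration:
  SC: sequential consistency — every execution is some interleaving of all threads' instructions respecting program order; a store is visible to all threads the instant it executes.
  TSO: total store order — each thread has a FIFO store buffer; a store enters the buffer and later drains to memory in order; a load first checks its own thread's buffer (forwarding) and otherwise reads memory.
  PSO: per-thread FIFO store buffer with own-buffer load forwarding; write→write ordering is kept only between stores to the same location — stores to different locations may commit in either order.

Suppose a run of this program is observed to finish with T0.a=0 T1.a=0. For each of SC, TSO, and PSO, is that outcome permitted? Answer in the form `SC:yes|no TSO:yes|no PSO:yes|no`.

SC:no TSO:yes PSO:yes

outcome vector order: (T0.a,T1.a)
SC (3): 01 10 11
TSO (4): 00 01 10 11
PSO (4): 00 01 10 11
target 00 ∈ {TSO,PSO}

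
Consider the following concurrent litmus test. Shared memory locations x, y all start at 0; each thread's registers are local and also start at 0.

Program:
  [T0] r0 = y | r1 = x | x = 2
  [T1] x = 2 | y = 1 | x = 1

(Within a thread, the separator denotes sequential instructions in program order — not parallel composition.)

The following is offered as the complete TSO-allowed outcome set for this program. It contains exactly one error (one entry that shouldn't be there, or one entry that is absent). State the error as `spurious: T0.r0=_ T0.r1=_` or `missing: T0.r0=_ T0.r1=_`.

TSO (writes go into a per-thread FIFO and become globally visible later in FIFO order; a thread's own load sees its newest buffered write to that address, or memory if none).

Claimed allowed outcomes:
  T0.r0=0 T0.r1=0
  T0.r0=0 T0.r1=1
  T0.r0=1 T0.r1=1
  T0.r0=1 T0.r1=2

missing: T0.r0=0 T0.r1=2

outcome vector order: (T0.r0,T0.r1)
TSO: 5 outcomes — {0/0 0/1 0/2 1/1 1/2}
TSO∖claimed = {0/2}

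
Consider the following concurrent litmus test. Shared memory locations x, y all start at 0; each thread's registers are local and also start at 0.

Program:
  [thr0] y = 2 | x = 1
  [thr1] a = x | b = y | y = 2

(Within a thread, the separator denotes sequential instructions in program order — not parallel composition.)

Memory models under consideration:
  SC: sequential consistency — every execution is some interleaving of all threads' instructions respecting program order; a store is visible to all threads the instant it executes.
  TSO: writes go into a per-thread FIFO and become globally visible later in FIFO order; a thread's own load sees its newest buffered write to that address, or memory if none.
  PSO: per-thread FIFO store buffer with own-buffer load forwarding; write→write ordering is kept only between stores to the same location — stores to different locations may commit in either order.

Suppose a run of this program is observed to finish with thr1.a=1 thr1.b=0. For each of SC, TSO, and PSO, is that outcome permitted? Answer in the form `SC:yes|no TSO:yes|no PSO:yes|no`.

SC:no TSO:no PSO:yes

outcome vector order: (thr1.a,thr1.b)
SC: 3 outcomes — {(0,0); (0,2); (1,2)}
TSO: 3 outcomes — {(0,0); (0,2); (1,2)}
PSO: 4 outcomes — {(0,0); (0,2); (1,0); (1,2)}
target (1,0) ∈ {PSO}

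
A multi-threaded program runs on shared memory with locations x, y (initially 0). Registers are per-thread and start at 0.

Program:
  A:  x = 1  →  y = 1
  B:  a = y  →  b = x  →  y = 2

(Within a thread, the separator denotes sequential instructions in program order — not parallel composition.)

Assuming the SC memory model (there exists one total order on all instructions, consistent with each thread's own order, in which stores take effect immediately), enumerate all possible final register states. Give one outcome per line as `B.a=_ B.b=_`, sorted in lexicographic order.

B.a=0 B.b=0
B.a=0 B.b=1
B.a=1 B.b=1

outcome vector order: (B.a,B.b)
|SC outcomes| = 3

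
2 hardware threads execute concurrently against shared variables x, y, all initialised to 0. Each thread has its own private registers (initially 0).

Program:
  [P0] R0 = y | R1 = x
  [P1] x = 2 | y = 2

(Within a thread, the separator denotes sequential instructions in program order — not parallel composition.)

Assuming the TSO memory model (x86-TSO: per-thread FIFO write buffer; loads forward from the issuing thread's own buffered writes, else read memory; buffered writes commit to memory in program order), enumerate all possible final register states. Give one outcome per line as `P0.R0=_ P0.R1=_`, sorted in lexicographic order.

outcome vector order: (P0.R0,P0.R1)
|TSO outcomes| = 3

P0.R0=0 P0.R1=0
P0.R0=0 P0.R1=2
P0.R0=2 P0.R1=2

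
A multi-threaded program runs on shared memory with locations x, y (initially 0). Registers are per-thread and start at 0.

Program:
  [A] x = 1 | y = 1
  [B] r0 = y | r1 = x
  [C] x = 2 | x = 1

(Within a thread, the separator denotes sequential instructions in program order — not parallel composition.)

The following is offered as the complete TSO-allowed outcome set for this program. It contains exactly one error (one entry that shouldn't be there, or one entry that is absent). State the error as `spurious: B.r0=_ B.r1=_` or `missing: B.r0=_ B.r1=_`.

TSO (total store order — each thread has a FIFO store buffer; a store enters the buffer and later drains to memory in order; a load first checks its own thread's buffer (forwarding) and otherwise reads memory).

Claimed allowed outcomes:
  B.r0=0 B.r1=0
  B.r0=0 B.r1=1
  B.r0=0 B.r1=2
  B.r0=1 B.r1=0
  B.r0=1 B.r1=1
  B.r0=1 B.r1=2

spurious: B.r0=1 B.r1=0

outcome vector order: (B.r0,B.r1)
TSO (5): (0,0) (0,1) (0,2) (1,1) (1,2)
claimed∖TSO = {(1,0)}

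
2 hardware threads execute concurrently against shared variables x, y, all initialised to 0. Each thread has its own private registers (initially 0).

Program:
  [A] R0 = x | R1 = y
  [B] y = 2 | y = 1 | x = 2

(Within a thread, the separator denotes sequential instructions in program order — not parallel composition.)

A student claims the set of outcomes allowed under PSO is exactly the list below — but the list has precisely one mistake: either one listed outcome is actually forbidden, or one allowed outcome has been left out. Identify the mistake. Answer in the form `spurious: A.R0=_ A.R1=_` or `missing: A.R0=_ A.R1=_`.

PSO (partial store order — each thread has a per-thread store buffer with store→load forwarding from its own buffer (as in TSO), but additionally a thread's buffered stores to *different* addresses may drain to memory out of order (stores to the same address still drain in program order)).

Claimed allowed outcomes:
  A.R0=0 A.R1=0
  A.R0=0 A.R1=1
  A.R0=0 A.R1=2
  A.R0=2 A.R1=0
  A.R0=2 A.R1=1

missing: A.R0=2 A.R1=2

outcome vector order: (A.R0,A.R1)
PSO: 6 outcomes — {00 01 02 20 21 22}
PSO∖claimed = {22}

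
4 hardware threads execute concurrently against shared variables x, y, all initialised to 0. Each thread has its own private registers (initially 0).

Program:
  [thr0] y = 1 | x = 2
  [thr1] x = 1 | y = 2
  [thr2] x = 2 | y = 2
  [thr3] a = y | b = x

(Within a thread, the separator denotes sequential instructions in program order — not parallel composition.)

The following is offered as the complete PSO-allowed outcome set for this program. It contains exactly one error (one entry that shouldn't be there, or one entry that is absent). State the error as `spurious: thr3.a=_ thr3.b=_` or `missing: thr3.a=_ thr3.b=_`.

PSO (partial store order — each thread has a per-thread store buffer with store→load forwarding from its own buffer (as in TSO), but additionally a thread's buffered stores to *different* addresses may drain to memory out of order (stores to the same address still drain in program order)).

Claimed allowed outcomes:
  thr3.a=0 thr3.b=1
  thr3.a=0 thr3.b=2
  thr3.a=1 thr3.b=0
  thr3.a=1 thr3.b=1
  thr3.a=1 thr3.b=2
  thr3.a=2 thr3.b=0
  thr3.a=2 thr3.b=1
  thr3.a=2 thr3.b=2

outcome vector order: (thr3.a,thr3.b)
PSO: 9 outcomes — {<0 0>; <0 1>; <0 2>; <1 0>; <1 1>; <1 2>; <2 0>; <2 1>; <2 2>}
PSO∖claimed = {<0 0>}

missing: thr3.a=0 thr3.b=0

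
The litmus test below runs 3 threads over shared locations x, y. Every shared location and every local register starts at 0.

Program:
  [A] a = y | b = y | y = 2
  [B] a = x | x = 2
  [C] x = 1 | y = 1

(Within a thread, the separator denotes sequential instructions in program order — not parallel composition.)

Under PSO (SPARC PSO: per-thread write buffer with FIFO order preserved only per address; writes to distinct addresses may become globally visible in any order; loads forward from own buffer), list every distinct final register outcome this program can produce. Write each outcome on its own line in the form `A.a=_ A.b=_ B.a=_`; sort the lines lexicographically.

A.a=0 A.b=0 B.a=0
A.a=0 A.b=0 B.a=1
A.a=0 A.b=1 B.a=0
A.a=0 A.b=1 B.a=1
A.a=1 A.b=1 B.a=0
A.a=1 A.b=1 B.a=1

outcome vector order: (A.a,A.b,B.a)
|PSO outcomes| = 6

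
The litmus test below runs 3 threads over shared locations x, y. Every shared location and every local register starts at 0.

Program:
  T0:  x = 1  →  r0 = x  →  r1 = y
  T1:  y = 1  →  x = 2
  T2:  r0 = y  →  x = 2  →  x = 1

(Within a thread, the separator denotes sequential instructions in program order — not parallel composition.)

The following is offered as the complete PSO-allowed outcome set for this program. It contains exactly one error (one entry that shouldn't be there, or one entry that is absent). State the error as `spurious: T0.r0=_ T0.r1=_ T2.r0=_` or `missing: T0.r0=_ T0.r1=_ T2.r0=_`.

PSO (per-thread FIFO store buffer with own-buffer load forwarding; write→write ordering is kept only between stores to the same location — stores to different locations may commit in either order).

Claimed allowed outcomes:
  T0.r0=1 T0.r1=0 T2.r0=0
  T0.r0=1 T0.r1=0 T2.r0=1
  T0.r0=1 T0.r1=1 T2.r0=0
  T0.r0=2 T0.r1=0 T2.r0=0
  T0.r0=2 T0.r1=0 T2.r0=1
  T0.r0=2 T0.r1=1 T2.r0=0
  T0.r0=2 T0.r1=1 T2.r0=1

missing: T0.r0=1 T0.r1=1 T2.r0=1

outcome vector order: (T0.r0,T0.r1,T2.r0)
PSO (8): 100, 101, 110, 111, 200, 201, 210, 211
PSO∖claimed = {111}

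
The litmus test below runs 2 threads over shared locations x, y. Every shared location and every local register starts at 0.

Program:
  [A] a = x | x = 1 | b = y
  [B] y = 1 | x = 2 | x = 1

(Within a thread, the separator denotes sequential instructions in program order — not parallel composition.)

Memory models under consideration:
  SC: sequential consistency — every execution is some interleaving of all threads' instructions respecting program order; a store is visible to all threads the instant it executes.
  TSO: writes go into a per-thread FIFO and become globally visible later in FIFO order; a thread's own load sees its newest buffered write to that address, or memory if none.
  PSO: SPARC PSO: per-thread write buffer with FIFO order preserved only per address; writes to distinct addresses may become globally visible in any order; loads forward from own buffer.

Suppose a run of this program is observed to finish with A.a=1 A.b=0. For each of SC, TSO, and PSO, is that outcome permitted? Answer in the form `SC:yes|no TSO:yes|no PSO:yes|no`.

outcome vector order: (A.a,A.b)
SC (4): 0/0 0/1 1/1 2/1
TSO (4): 0/0 0/1 1/1 2/1
PSO (6): 0/0 0/1 1/0 1/1 2/0 2/1
target 1/0 ∈ {PSO}

SC:no TSO:no PSO:yes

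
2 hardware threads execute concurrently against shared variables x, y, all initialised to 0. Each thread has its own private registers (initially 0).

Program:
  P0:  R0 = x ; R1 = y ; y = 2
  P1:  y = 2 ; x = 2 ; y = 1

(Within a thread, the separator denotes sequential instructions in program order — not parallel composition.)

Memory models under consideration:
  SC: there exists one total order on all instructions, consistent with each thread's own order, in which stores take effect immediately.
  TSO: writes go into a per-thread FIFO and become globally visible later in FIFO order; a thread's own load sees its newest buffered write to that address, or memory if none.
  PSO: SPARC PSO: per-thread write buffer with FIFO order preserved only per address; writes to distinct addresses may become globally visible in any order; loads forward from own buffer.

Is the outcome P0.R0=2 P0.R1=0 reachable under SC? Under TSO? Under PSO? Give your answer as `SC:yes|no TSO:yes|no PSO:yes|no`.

outcome vector order: (P0.R0,P0.R1)
[SC] allowed = {<0 0>; <0 1>; <0 2>; <2 1>; <2 2>}
[TSO] allowed = {<0 0>; <0 1>; <0 2>; <2 1>; <2 2>}
[PSO] allowed = {<0 0>; <0 1>; <0 2>; <2 0>; <2 1>; <2 2>}
target <2 0> ∈ {PSO}

SC:no TSO:no PSO:yes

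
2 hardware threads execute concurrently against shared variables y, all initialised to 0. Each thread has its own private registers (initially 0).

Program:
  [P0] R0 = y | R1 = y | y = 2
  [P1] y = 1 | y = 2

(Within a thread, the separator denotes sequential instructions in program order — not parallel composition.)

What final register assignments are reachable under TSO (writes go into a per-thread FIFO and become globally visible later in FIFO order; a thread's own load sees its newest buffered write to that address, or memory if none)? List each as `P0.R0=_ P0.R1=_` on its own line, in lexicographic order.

outcome vector order: (P0.R0,P0.R1)
|TSO outcomes| = 6

P0.R0=0 P0.R1=0
P0.R0=0 P0.R1=1
P0.R0=0 P0.R1=2
P0.R0=1 P0.R1=1
P0.R0=1 P0.R1=2
P0.R0=2 P0.R1=2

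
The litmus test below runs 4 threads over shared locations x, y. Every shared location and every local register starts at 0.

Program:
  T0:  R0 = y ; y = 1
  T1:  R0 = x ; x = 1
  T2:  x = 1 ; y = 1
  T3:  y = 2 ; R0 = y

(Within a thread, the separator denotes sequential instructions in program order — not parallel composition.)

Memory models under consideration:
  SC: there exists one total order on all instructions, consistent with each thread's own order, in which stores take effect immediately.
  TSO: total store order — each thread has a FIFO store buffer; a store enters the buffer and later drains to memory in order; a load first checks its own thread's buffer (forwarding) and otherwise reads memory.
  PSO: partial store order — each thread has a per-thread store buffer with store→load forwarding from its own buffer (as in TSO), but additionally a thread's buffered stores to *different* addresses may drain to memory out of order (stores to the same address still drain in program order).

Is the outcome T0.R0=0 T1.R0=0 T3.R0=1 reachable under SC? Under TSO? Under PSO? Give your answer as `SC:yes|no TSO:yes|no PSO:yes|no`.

SC:yes TSO:yes PSO:yes

outcome vector order: (T0.R0,T1.R0,T3.R0)
SC: 12 outcomes — {0/0/1 0/0/2 0/1/1 0/1/2 1/0/1 1/0/2 1/1/1 1/1/2 2/0/1 2/0/2 2/1/1 2/1/2}
TSO: 12 outcomes — {0/0/1 0/0/2 0/1/1 0/1/2 1/0/1 1/0/2 1/1/1 1/1/2 2/0/1 2/0/2 2/1/1 2/1/2}
PSO: 12 outcomes — {0/0/1 0/0/2 0/1/1 0/1/2 1/0/1 1/0/2 1/1/1 1/1/2 2/0/1 2/0/2 2/1/1 2/1/2}
target 0/0/1 ∈ {SC,TSO,PSO}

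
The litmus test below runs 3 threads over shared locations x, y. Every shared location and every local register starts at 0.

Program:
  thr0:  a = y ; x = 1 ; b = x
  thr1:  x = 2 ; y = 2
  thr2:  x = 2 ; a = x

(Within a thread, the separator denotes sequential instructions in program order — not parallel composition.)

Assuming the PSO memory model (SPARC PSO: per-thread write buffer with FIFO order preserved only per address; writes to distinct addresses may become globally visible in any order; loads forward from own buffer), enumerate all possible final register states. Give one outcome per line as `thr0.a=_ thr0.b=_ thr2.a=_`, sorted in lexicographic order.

thr0.a=0 thr0.b=1 thr2.a=1
thr0.a=0 thr0.b=1 thr2.a=2
thr0.a=0 thr0.b=2 thr2.a=1
thr0.a=0 thr0.b=2 thr2.a=2
thr0.a=2 thr0.b=1 thr2.a=1
thr0.a=2 thr0.b=1 thr2.a=2
thr0.a=2 thr0.b=2 thr2.a=1
thr0.a=2 thr0.b=2 thr2.a=2

outcome vector order: (thr0.a,thr0.b,thr2.a)
|PSO outcomes| = 8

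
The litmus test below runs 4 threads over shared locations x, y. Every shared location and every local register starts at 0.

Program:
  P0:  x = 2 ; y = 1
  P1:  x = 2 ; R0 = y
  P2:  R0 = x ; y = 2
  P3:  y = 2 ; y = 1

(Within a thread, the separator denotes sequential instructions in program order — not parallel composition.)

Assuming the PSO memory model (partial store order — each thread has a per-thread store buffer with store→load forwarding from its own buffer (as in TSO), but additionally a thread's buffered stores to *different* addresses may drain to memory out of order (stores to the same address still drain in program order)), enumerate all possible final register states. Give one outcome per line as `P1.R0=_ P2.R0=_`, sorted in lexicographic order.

outcome vector order: (P1.R0,P2.R0)
|PSO outcomes| = 6

P1.R0=0 P2.R0=0
P1.R0=0 P2.R0=2
P1.R0=1 P2.R0=0
P1.R0=1 P2.R0=2
P1.R0=2 P2.R0=0
P1.R0=2 P2.R0=2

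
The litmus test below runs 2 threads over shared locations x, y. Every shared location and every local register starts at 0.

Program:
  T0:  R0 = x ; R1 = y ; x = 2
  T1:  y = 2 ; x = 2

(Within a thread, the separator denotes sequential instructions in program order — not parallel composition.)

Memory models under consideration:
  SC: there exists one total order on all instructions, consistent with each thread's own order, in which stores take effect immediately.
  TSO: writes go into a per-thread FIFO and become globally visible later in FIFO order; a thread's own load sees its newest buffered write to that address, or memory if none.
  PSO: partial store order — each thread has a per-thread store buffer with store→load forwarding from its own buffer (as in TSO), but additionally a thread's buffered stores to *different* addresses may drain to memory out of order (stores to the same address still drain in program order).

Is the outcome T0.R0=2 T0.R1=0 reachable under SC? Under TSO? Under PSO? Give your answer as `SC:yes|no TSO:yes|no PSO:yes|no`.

SC:no TSO:no PSO:yes

outcome vector order: (T0.R0,T0.R1)
[SC] allowed = {0/0; 0/2; 2/2}
[TSO] allowed = {0/0; 0/2; 2/2}
[PSO] allowed = {0/0; 0/2; 2/0; 2/2}
target 2/0 ∈ {PSO}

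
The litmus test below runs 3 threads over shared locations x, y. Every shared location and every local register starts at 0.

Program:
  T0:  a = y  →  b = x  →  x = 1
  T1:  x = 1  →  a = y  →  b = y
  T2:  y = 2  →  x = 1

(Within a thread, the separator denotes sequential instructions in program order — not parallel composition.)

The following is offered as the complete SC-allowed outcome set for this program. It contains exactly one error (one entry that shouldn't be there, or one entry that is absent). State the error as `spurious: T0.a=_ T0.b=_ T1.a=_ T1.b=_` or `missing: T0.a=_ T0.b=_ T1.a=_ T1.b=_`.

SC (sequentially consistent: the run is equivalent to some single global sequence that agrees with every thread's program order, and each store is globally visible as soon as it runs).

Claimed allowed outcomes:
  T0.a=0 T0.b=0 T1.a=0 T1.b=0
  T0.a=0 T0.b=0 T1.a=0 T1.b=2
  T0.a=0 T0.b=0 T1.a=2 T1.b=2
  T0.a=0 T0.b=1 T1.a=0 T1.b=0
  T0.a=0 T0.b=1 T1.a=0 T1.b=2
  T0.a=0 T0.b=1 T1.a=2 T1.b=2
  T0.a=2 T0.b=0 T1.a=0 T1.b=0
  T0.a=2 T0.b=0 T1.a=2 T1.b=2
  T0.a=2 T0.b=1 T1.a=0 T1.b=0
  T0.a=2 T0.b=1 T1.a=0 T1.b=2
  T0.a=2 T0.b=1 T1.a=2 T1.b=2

outcome vector order: (T0.a,T0.b,T1.a,T1.b)
SC (10): 0000 0002 0022 0100 0102 0122 2022 2100 2102 2122
claimed∖SC = {2000}

spurious: T0.a=2 T0.b=0 T1.a=0 T1.b=0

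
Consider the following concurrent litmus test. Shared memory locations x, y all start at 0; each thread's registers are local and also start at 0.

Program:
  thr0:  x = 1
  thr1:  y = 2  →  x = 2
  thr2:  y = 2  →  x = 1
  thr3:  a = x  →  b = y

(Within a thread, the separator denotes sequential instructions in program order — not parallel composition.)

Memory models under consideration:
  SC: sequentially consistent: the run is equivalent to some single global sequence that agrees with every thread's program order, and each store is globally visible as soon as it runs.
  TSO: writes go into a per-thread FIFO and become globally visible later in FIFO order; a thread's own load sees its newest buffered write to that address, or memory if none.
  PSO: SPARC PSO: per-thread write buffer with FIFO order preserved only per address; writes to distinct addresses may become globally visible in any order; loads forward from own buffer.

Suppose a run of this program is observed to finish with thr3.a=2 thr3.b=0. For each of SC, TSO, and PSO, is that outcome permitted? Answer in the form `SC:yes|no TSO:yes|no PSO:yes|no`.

SC:no TSO:no PSO:yes

outcome vector order: (thr3.a,thr3.b)
[SC] allowed = {00, 02, 10, 12, 22}
[TSO] allowed = {00, 02, 10, 12, 22}
[PSO] allowed = {00, 02, 10, 12, 20, 22}
target 20 ∈ {PSO}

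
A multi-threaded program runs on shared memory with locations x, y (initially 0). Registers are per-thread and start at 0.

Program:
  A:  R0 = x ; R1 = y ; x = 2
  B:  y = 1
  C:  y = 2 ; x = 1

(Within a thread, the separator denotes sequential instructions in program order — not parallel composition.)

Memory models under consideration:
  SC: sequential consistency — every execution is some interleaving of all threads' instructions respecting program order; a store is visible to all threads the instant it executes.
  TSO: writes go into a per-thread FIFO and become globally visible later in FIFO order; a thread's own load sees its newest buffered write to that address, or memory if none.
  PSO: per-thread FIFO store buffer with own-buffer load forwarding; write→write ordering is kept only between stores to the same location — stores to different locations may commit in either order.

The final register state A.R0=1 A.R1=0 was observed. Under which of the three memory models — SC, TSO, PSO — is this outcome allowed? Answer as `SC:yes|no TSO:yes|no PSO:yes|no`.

outcome vector order: (A.R0,A.R1)
SC: 5 outcomes — {0/0, 0/1, 0/2, 1/1, 1/2}
TSO: 5 outcomes — {0/0, 0/1, 0/2, 1/1, 1/2}
PSO: 6 outcomes — {0/0, 0/1, 0/2, 1/0, 1/1, 1/2}
target 1/0 ∈ {PSO}

SC:no TSO:no PSO:yes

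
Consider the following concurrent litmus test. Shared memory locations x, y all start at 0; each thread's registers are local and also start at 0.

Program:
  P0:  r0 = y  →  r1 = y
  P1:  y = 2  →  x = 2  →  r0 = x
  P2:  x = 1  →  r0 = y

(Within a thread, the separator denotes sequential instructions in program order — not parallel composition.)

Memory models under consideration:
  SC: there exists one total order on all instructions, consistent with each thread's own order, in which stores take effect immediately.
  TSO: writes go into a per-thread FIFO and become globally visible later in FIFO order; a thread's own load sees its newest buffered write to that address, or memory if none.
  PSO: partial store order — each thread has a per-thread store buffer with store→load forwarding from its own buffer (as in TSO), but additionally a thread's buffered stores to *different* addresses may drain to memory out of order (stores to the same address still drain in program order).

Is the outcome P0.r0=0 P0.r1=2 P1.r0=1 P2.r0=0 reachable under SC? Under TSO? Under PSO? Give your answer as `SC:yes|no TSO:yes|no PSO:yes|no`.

SC:no TSO:yes PSO:yes

outcome vector order: (P0.r0,P0.r1,P1.r0,P2.r0)
SC: 9 outcomes — {0/0/1/2, 0/0/2/0, 0/0/2/2, 0/2/1/2, 0/2/2/0, 0/2/2/2, 2/2/1/2, 2/2/2/0, 2/2/2/2}
TSO: 12 outcomes — {0/0/1/0, 0/0/1/2, 0/0/2/0, 0/0/2/2, 0/2/1/0, 0/2/1/2, 0/2/2/0, 0/2/2/2, 2/2/1/0, 2/2/1/2, 2/2/2/0, 2/2/2/2}
PSO: 12 outcomes — {0/0/1/0, 0/0/1/2, 0/0/2/0, 0/0/2/2, 0/2/1/0, 0/2/1/2, 0/2/2/0, 0/2/2/2, 2/2/1/0, 2/2/1/2, 2/2/2/0, 2/2/2/2}
target 0/2/1/0 ∈ {TSO,PSO}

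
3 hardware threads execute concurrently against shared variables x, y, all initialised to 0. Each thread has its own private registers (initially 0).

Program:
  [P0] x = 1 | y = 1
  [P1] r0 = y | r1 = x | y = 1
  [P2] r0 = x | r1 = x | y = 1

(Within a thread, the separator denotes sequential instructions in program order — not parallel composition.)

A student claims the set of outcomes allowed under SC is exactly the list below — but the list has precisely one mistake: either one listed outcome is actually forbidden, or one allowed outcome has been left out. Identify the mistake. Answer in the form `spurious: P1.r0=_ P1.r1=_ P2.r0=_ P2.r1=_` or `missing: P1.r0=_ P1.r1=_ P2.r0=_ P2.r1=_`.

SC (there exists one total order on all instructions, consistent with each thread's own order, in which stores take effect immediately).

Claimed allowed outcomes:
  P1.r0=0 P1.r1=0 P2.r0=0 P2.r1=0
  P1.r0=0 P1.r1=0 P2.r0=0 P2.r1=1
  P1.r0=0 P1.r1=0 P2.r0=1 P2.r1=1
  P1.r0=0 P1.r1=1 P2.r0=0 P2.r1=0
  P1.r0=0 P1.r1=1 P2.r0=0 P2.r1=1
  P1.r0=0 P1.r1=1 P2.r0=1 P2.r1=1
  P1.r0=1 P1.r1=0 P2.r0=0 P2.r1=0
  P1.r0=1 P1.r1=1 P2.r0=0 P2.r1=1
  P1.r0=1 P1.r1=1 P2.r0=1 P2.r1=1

outcome vector order: (P1.r0,P1.r1,P2.r0,P2.r1)
[SC] allowed = {<0 0 0 0> <0 0 0 1> <0 0 1 1> <0 1 0 0> <0 1 0 1> <0 1 1 1> <1 0 0 0> <1 1 0 0> <1 1 0 1> <1 1 1 1>}
SC∖claimed = {<1 1 0 0>}

missing: P1.r0=1 P1.r1=1 P2.r0=0 P2.r1=0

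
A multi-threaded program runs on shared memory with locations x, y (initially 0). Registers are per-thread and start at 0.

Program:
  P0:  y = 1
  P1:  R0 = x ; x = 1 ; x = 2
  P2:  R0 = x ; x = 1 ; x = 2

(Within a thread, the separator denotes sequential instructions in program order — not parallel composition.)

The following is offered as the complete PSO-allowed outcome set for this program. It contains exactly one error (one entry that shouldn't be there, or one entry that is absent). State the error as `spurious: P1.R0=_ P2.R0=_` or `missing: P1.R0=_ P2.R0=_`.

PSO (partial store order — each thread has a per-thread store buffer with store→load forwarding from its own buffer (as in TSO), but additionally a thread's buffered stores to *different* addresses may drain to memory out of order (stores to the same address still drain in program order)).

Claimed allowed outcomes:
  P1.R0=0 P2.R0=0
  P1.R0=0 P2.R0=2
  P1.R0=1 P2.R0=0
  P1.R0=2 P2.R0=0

missing: P1.R0=0 P2.R0=1

outcome vector order: (P1.R0,P2.R0)
PSO: 5 outcomes — {0/0; 0/1; 0/2; 1/0; 2/0}
PSO∖claimed = {0/1}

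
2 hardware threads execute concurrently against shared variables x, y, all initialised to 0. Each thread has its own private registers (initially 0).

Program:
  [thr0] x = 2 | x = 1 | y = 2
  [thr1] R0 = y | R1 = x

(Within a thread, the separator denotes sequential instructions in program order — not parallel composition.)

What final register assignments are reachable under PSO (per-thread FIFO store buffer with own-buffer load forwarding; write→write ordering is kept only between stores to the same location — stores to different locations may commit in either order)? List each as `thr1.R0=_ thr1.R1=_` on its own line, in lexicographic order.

outcome vector order: (thr1.R0,thr1.R1)
|PSO outcomes| = 6

thr1.R0=0 thr1.R1=0
thr1.R0=0 thr1.R1=1
thr1.R0=0 thr1.R1=2
thr1.R0=2 thr1.R1=0
thr1.R0=2 thr1.R1=1
thr1.R0=2 thr1.R1=2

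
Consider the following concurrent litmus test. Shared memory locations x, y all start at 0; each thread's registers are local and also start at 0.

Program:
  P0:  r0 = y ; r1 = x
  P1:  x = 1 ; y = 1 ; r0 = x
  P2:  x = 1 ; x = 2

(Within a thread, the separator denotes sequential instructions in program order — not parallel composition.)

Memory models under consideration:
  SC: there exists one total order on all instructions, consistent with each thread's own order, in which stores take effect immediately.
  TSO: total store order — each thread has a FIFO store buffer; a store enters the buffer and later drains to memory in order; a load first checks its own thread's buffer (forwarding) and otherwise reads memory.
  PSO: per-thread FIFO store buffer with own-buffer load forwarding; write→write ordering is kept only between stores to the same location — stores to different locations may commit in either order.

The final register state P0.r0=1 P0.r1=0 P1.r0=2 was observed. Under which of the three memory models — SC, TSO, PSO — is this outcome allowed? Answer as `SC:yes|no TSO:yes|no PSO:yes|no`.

outcome vector order: (P0.r0,P0.r1,P1.r0)
under SC → (0,0,1); (0,0,2); (0,1,1); (0,1,2); (0,2,1); (0,2,2); (1,1,1); (1,1,2); (1,2,1); (1,2,2)
under TSO → (0,0,1); (0,0,2); (0,1,1); (0,1,2); (0,2,1); (0,2,2); (1,1,1); (1,1,2); (1,2,1); (1,2,2)
under PSO → (0,0,1); (0,0,2); (0,1,1); (0,1,2); (0,2,1); (0,2,2); (1,0,1); (1,0,2); (1,1,1); (1,1,2); (1,2,1); (1,2,2)
target (1,0,2) ∈ {PSO}

SC:no TSO:no PSO:yes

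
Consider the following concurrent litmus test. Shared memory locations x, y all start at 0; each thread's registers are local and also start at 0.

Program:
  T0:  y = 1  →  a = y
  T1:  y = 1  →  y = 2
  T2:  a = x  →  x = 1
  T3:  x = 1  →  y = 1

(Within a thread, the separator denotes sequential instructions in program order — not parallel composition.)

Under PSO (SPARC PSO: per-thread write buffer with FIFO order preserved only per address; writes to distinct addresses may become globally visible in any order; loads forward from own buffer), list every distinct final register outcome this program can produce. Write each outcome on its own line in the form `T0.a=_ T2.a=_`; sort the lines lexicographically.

T0.a=1 T2.a=0
T0.a=1 T2.a=1
T0.a=2 T2.a=0
T0.a=2 T2.a=1

outcome vector order: (T0.a,T2.a)
|PSO outcomes| = 4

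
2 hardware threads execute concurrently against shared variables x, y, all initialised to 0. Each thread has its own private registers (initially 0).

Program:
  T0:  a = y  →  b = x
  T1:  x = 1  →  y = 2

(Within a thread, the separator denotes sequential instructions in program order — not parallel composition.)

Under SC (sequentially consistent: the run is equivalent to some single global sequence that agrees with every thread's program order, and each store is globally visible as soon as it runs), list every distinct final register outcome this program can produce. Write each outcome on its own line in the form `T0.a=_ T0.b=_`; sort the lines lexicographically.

T0.a=0 T0.b=0
T0.a=0 T0.b=1
T0.a=2 T0.b=1

outcome vector order: (T0.a,T0.b)
|SC outcomes| = 3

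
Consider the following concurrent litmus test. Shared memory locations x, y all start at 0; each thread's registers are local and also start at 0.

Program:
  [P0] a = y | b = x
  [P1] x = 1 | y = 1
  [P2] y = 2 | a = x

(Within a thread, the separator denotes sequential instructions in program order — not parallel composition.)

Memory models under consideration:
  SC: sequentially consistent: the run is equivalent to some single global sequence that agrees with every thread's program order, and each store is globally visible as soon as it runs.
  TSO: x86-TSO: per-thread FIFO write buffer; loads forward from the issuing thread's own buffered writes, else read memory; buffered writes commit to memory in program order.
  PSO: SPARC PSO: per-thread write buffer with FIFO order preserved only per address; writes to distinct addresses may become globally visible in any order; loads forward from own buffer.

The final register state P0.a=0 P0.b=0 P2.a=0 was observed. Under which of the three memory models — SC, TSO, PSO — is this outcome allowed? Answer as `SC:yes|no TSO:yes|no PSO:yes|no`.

outcome vector order: (P0.a,P0.b,P2.a)
SC (10): 000; 001; 010; 011; 110; 111; 200; 201; 210; 211
TSO (10): 000; 001; 010; 011; 110; 111; 200; 201; 210; 211
PSO (12): 000; 001; 010; 011; 100; 101; 110; 111; 200; 201; 210; 211
target 000 ∈ {SC,TSO,PSO}

SC:yes TSO:yes PSO:yes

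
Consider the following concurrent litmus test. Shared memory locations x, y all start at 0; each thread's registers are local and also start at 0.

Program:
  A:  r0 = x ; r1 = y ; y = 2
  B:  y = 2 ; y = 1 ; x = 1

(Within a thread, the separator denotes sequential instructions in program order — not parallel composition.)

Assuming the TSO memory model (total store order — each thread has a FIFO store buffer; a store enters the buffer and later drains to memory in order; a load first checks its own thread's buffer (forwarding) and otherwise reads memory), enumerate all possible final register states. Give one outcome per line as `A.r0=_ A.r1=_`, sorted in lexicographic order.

outcome vector order: (A.r0,A.r1)
|TSO outcomes| = 4

A.r0=0 A.r1=0
A.r0=0 A.r1=1
A.r0=0 A.r1=2
A.r0=1 A.r1=1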